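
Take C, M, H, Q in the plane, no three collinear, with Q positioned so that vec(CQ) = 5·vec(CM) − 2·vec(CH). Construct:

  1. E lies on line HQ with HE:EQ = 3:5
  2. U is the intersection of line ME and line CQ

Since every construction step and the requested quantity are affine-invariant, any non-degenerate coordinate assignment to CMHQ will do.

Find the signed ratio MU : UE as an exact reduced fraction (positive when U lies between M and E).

MU:UE = -16/25

Work in coordinates with C = (0, 0), M = (1, 0), H = (0, 1), Q = (5, -2).
1. E lies on line HQ with HE:EQ = 3:5 ⇒ E = (15/8, -1/8)
2. U is the intersection of line ME and line CQ ⇒ U = (-5/9, 2/9)
U = M + t·(E−M) with t = -16/9, so MU:UE = t:(1−t) = -16/9:25/9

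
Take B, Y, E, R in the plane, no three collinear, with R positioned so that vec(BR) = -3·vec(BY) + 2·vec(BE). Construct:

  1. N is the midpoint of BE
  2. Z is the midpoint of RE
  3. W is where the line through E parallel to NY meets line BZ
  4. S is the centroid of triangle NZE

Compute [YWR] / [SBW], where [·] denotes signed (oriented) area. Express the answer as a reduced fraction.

Work in coordinates with B = (0, 0), Y = (1, 0), E = (0, 1), R = (-3, 2).
1. N is the midpoint of BE ⇒ N = (0, 1/2)
2. Z is the midpoint of RE ⇒ Z = (-3/2, 3/2)
3. W is where the line through E parallel to NY meets line BZ ⇒ W = (-2, 2)
4. S is the centroid of triangle NZE ⇒ S = (-1/2, 1)
2·[YWR] = 2, 2·[SBW] = -1
[YWR]:[SBW] = 2:-1 = -2

[YWR]:[SBW] = -2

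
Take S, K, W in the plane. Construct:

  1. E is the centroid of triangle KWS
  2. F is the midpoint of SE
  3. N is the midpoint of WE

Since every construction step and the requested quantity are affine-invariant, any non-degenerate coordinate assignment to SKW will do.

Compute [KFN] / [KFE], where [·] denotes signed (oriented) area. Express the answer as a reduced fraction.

[KFN]:[KFE] = 5/2

Work in coordinates with S = (0, 0), K = (1, 0), W = (0, 1).
1. E is the centroid of triangle KWS ⇒ E = (1/3, 1/3)
2. F is the midpoint of SE ⇒ F = (1/6, 1/6)
3. N is the midpoint of WE ⇒ N = (1/6, 2/3)
2·[KFN] = -5/12, 2·[KFE] = -1/6
[KFN]:[KFE] = -5/12:-1/6 = 5/2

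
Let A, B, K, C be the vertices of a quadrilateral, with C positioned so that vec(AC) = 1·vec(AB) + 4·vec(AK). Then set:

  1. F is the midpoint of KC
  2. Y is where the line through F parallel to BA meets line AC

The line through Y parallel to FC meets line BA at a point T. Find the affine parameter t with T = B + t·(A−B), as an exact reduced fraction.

Choose coordinates A = (0, 0), B = (1, 0), K = (0, 1), C = (1, 4).
1. F is the midpoint of KC ⇒ F = (1/2, 5/2)
2. Y is where the line through F parallel to BA meets line AC ⇒ Y = (5/8, 5/2)
through Y parallel to FC: direction (1/2, 3/2); meets BA at T = (-5/24, 0)
T = B + t·(A−B) with t = 29/24

t = 29/24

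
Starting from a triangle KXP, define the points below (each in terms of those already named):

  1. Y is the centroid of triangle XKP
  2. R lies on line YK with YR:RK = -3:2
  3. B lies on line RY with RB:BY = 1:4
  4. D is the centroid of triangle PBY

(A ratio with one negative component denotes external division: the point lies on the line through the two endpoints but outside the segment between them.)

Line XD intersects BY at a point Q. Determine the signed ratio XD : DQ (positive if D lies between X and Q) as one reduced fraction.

XD:DQ = -4

Set K = (0, 0), X = (1, 0), P = (0, 1); any affine frame gives the same invariant.
1. Y is the centroid of triangle XKP ⇒ Y = (1/3, 1/3)
2. R lies on line YK with YR:RK = -3:2 ⇒ R = (-2/3, -2/3)
3. B lies on line RY with RB:BY = 1:4 ⇒ B = (-7/15, -7/15)
4. D is the centroid of triangle PBY ⇒ D = (-2/45, 13/45)
line XD meets BY at Q = (13/60, 13/60)
D = X + t·(Q−X) with t = 4/3, so XD:DQ = 4/3:-1/3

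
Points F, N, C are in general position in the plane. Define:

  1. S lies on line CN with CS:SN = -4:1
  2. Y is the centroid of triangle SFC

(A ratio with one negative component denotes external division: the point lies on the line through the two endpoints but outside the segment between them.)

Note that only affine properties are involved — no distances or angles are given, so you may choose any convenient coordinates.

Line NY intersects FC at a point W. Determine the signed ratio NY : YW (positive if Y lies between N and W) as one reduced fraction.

Work in coordinates with F = (0, 0), N = (1, 0), C = (0, 1).
1. S lies on line CN with CS:SN = -4:1 ⇒ S = (4/3, -1/3)
2. Y is the centroid of triangle SFC ⇒ Y = (4/9, 2/9)
line NY meets FC at W = (0, 2/5)
Y = N + t·(W−N) with t = 5/9, so NY:YW = 5/9:4/9

NY:YW = 5/4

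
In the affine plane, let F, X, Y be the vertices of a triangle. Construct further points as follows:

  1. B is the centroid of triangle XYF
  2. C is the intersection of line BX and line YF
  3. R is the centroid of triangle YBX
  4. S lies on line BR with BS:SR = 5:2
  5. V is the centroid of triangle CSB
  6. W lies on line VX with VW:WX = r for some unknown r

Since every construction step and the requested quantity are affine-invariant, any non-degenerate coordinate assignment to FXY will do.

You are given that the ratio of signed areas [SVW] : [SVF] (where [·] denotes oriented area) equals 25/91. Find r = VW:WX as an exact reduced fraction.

Choose coordinates F = (0, 0), X = (1, 0), Y = (0, 1).
1. B is the centroid of triangle XYF ⇒ B = (1/3, 1/3)
2. C is the intersection of line BX and line YF ⇒ C = (0, 1/2)
3. R is the centroid of triangle YBX ⇒ R = (4/9, 4/9)
4. S lies on line BR with BS:SR = 5:2 ⇒ S = (26/63, 26/63)
5. V is the centroid of triangle CSB ⇒ V = (47/189, 157/378)
6. With VW:WX = r, write λ = r/(r+1) so W = V + λ·(X−V); W is affine-linear in λ
Every point depending on W is an affine combination of W and λ-independent points, so each such coordinate is linear in λ; the λ² term in each signed area is a multiple of (X−V)×(X−V) = 0, so 2·[SVW] and 2·[SVF] are each linear in λ. Evaluating at λ=0 and λ=1:
  2·[SVW] = 25/378·λ,   2·[SVF] = 13/189
So [SVW]:[SVF] = (25/378·λ) / (13/189). Setting this equal to 25/91:
  25/378·λ = 25/91·(13/189)  ⇒  λ = 2/7
Then r = λ/(1−λ) = (2/7)/(5/7) = 2/5. Check: with r = 2/5, W = (613/1323, 785/2646) and [SVW]:[SVF] = 25/91 as required.

r = 2/5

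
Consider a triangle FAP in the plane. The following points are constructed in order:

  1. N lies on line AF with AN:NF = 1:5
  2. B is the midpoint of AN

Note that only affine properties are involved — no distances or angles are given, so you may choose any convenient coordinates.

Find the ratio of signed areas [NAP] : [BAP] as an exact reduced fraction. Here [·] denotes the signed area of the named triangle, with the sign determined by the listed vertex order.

[NAP]:[BAP] = 2

Work in coordinates with F = (0, 0), A = (1, 0), P = (0, 1).
1. N lies on line AF with AN:NF = 1:5 ⇒ N = (5/6, 0)
2. B is the midpoint of AN ⇒ B = (11/12, 0)
2·[NAP] = 1/6, 2·[BAP] = 1/12
[NAP]:[BAP] = 1/6:1/12 = 2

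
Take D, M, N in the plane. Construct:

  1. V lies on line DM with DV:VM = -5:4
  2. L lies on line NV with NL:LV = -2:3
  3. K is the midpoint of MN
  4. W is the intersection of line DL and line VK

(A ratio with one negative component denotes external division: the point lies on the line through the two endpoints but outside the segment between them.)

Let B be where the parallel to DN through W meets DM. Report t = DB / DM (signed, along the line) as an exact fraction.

Work in coordinates with D = (0, 0), M = (1, 0), N = (0, 1).
1. V lies on line DM with DV:VM = -5:4 ⇒ V = (5, 0)
2. L lies on line NV with NL:LV = -2:3 ⇒ L = (-10, 3)
3. K is the midpoint of MN ⇒ K = (1/2, 1/2)
4. W is the intersection of line DL and line VK ⇒ W = (-50/17, 15/17)
through W parallel to DN: direction (0, 1); meets DM at B = (-50/17, 0)
B = D + t·(M−D) with t = -50/17

t = -50/17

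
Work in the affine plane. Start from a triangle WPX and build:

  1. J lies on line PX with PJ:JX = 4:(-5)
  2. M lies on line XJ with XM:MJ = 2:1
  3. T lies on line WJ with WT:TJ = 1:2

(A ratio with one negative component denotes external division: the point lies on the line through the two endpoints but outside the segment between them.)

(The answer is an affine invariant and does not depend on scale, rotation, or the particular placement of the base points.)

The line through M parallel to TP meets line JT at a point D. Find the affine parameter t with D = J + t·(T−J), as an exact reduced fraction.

Assign W = (0, 0), P = (1, 0), X = (0, 1) — the answer is frame-independent, so this choice is without loss of generality.
1. J lies on line PX with PJ:JX = 4:(-5) ⇒ J = (5, -4)
2. M lies on line XJ with XM:MJ = 2:1 ⇒ M = (10/3, -7/3)
3. T lies on line WJ with WT:TJ = 1:2 ⇒ T = (5/3, -4/3)
through M parallel to TP: direction (-2/3, 4/3); meets JT at D = (65/18, -26/9)
D = J + t·(T−J) with t = 5/12

t = 5/12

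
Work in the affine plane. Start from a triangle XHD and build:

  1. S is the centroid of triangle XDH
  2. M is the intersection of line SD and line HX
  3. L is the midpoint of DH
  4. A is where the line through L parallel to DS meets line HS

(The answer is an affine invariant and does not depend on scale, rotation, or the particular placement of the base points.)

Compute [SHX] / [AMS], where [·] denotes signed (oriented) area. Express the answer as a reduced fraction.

Choose coordinates X = (0, 0), H = (1, 0), D = (0, 1).
1. S is the centroid of triangle XDH ⇒ S = (1/3, 1/3)
2. M is the intersection of line SD and line HX ⇒ M = (1/2, 0)
3. L is the midpoint of DH ⇒ L = (1/2, 1/2)
4. A is where the line through L parallel to DS meets line HS ⇒ A = (2/3, 1/6)
2·[SHX] = -1/3, 2·[AMS] = -1/12
[SHX]:[AMS] = -1/3:-1/12 = 4

[SHX]:[AMS] = 4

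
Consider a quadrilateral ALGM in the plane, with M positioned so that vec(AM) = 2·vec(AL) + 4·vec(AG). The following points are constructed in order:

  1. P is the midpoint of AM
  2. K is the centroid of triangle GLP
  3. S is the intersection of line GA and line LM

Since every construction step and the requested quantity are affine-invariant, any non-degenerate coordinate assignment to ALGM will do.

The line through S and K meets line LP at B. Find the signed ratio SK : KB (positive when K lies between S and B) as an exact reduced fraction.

SK:KB = 2

Choose coordinates A = (0, 0), L = (1, 0), G = (0, 1), M = (2, 4).
1. P is the midpoint of AM ⇒ P = (1, 2)
2. K is the centroid of triangle GLP ⇒ K = (2/3, 1)
3. S is the intersection of line GA and line LM ⇒ S = (0, -4)
line SK meets LP at B = (1, 7/2)
K = S + t·(B−S) with t = 2/3, so SK:KB = 2/3:1/3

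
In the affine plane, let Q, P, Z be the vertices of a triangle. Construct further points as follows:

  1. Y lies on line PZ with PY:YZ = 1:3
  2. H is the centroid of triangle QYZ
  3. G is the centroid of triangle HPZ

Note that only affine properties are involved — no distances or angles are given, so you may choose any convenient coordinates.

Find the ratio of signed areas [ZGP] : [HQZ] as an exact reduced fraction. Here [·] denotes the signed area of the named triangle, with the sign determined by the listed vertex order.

Assign Q = (0, 0), P = (1, 0), Z = (0, 1) — the answer is frame-independent, so this choice is without loss of generality.
1. Y lies on line PZ with PY:YZ = 1:3 ⇒ Y = (3/4, 1/4)
2. H is the centroid of triangle QYZ ⇒ H = (1/4, 5/12)
3. G is the centroid of triangle HPZ ⇒ G = (5/12, 17/36)
2·[ZGP] = 1/9, 2·[HQZ] = -1/4
[ZGP]:[HQZ] = 1/9:-1/4 = -4/9

[ZGP]:[HQZ] = -4/9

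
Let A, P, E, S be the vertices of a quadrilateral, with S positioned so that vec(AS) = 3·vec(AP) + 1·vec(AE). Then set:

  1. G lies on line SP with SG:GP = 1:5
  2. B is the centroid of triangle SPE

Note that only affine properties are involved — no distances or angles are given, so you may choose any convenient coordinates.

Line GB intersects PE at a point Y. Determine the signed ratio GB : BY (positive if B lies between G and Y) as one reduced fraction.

GB:BY = 3/2

Choose coordinates A = (0, 0), P = (1, 0), E = (0, 1), S = (3, 1).
1. G lies on line SP with SG:GP = 1:5 ⇒ G = (8/3, 5/6)
2. B is the centroid of triangle SPE ⇒ B = (4/3, 2/3)
line GB meets PE at Y = (4/9, 5/9)
B = G + t·(Y−G) with t = 3/5, so GB:BY = 3/5:2/5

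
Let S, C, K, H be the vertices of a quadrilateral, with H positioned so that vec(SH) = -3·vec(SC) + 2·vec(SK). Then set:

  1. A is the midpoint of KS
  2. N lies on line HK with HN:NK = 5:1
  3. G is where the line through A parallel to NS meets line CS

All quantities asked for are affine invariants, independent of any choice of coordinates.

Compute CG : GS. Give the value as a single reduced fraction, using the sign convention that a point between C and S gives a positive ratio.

CG:GS = 11/3

Work in coordinates with S = (0, 0), C = (1, 0), K = (0, 1), H = (-3, 2).
1. A is the midpoint of KS ⇒ A = (0, 1/2)
2. N lies on line HK with HN:NK = 5:1 ⇒ N = (-1/2, 7/6)
3. G is where the line through A parallel to NS meets line CS ⇒ G = (3/14, 0)
G = C + t·(S−C) with t = 11/14, so CG:GS = t:(1−t) = 11/14:3/14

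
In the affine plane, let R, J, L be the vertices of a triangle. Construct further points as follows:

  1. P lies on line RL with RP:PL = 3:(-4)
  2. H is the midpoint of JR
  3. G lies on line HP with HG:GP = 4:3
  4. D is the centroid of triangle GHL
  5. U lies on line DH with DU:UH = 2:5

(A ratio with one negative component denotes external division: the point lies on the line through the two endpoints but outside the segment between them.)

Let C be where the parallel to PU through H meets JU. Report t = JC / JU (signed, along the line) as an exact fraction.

Set R = (0, 0), J = (1, 0), L = (0, 1); any affine frame gives the same invariant.
1. P lies on line RL with RP:PL = 3:(-4) ⇒ P = (0, -3)
2. H is the midpoint of JR ⇒ H = (1/2, 0)
3. G lies on line HP with HG:GP = 4:3 ⇒ G = (3/14, -12/7)
4. D is the centroid of triangle GHL ⇒ D = (5/21, -5/21)
5. U lies on line DH with DU:UH = 2:5 ⇒ U = (46/147, -25/147)
through H parallel to PU: direction (46/147, 416/147); meets JU at C = (9929/20433, -2600/20433)
C = J + t·(U−J) with t = 104/139

t = 104/139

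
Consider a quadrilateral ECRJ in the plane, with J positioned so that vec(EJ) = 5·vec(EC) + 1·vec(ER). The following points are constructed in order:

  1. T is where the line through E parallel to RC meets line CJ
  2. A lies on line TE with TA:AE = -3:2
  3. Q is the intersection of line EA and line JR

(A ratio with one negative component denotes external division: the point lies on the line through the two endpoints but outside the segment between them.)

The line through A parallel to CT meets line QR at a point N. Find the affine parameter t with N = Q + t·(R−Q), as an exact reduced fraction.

Choose coordinates E = (0, 0), C = (1, 0), R = (0, 1), J = (5, 1).
1. T is where the line through E parallel to RC meets line CJ ⇒ T = (1/5, -1/5)
2. A lies on line TE with TA:AE = -3:2 ⇒ A = (-2/5, 2/5)
3. Q is the intersection of line EA and line JR ⇒ Q = (-1, 1)
through A parallel to CT: direction (-4/5, -1/5); meets QR at N = (2, 1)
N = Q + t·(R−Q) with t = 3

t = 3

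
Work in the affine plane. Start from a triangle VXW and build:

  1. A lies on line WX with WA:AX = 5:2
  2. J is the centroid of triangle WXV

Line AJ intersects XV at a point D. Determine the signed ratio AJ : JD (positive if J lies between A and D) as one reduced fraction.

Assign V = (0, 0), X = (1, 0), W = (0, 1) — the answer is frame-independent, so this choice is without loss of generality.
1. A lies on line WX with WA:AX = 5:2 ⇒ A = (5/7, 2/7)
2. J is the centroid of triangle WXV ⇒ J = (1/3, 1/3)
line AJ meets XV at D = (3, 0)
J = A + t·(D−A) with t = -1/6, so AJ:JD = -1/6:7/6

AJ:JD = -1/7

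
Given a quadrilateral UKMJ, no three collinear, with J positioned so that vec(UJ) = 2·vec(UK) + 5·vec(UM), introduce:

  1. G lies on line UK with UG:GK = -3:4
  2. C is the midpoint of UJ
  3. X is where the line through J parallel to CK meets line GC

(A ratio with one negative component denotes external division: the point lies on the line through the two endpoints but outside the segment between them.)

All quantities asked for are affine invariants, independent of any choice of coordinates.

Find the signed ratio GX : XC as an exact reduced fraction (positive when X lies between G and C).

GX:XC = -5

Assign U = (0, 0), K = (1, 0), M = (0, 1), J = (2, 5) — the answer is frame-independent, so this choice is without loss of generality.
1. G lies on line UK with UG:GK = -3:4 ⇒ G = (-3, 0)
2. C is the midpoint of UJ ⇒ C = (1, 5/2)
3. X is where the line through J parallel to CK meets line GC ⇒ X = (2, 25/8)
X = G + t·(C−G) with t = 5/4, so GX:XC = t:(1−t) = 5/4:-1/4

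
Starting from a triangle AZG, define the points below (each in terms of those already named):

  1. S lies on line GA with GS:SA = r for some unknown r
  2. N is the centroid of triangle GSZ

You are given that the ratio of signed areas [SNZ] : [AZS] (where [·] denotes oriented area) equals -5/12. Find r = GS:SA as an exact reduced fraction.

r = 5/4

Work in coordinates with A = (0, 0), Z = (1, 0), G = (0, 1).
1. With GS:SA = r, write λ = r/(r+1) so S = G + λ·(A−G); S is affine-linear in λ
2. N is the centroid of triangle GSZ ⇒ N is an affine combination of earlier points and hence also affine-linear in λ
Every point depending on S is an affine combination of S and λ-independent points, so each such coordinate is linear in λ; the λ² term in each signed area is a multiple of (A−G)×(A−G) = 0, so 2·[SNZ] and 2·[AZS] are each linear in λ. Evaluating at λ=0 and λ=1:
  2·[SNZ] = -1/3·λ,   2·[AZS] = −λ + 1
So [SNZ]:[AZS] = (-1/3·λ) / (−λ + 1). Setting this equal to -5/12:
  -1/3·λ = -5/12·(−λ + 1)  ⇒  λ = 5/9
Then r = λ/(1−λ) = (5/9)/(4/9) = 5/4. Check: with r = 5/4, S = (0, 4/9) and [SNZ]:[AZS] = -5/12 as required.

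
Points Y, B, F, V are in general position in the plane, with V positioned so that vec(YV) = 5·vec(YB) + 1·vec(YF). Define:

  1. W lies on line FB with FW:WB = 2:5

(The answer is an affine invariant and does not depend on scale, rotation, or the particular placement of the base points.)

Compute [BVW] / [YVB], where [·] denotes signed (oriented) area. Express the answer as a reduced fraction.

Set Y = (0, 0), B = (1, 0), F = (0, 1), V = (5, 1); any affine frame gives the same invariant.
1. W lies on line FB with FW:WB = 2:5 ⇒ W = (2/7, 5/7)
2·[BVW] = 25/7, 2·[YVB] = -1
[BVW]:[YVB] = 25/7:-1 = -25/7

[BVW]:[YVB] = -25/7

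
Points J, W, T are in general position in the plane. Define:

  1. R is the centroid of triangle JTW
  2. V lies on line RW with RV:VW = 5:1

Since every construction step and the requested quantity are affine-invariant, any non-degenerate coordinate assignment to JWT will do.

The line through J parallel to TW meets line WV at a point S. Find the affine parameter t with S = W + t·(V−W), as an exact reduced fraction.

t = 18

Assign J = (0, 0), W = (1, 0), T = (0, 1) — the answer is frame-independent, so this choice is without loss of generality.
1. R is the centroid of triangle JTW ⇒ R = (1/3, 1/3)
2. V lies on line RW with RV:VW = 5:1 ⇒ V = (8/9, 1/18)
through J parallel to TW: direction (1, -1); meets WV at S = (-1, 1)
S = W + t·(V−W) with t = 18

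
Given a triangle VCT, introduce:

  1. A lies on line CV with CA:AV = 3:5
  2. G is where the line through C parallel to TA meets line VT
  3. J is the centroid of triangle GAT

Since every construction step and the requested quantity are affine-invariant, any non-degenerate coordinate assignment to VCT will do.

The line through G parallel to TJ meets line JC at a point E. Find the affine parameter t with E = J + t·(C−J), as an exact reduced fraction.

Choose coordinates V = (0, 0), C = (1, 0), T = (0, 1).
1. A lies on line CV with CA:AV = 3:5 ⇒ A = (5/8, 0)
2. G is where the line through C parallel to TA meets line VT ⇒ G = (0, 8/5)
3. J is the centroid of triangle GAT ⇒ J = (5/24, 13/15)
through G parallel to TJ: direction (5/24, -2/15); meets JC at E = (-10/9, 104/45)
E = J + t·(C−J) with t = -5/3

t = -5/3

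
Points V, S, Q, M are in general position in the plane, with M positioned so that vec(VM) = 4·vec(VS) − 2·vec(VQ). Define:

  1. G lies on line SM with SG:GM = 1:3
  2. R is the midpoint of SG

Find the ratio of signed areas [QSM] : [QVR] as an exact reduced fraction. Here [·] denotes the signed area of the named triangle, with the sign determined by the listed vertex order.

[QSM]:[QVR] = 8/11

Assign V = (0, 0), S = (1, 0), Q = (0, 1), M = (4, -2) — the answer is frame-independent, so this choice is without loss of generality.
1. G lies on line SM with SG:GM = 1:3 ⇒ G = (7/4, -1/2)
2. R is the midpoint of SG ⇒ R = (11/8, -1/4)
2·[QSM] = 1, 2·[QVR] = 11/8
[QSM]:[QVR] = 1:11/8 = 8/11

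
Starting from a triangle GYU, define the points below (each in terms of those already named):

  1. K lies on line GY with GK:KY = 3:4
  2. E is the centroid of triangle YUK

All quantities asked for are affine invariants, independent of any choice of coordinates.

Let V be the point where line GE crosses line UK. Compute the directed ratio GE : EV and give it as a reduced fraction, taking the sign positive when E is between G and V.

Work in coordinates with G = (0, 0), Y = (1, 0), U = (0, 1).
1. K lies on line GY with GK:KY = 3:4 ⇒ K = (3/7, 0)
2. E is the centroid of triangle YUK ⇒ E = (10/21, 1/3)
line GE meets UK at V = (30/91, 3/13)
E = G + t·(V−G) with t = 13/9, so GE:EV = 13/9:-4/9

GE:EV = -13/4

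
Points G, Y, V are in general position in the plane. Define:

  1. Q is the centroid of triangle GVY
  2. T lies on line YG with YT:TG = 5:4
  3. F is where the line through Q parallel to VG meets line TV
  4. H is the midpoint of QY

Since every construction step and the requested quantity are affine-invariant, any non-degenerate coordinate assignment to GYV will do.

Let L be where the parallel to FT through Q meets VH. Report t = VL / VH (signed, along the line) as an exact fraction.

Choose coordinates G = (0, 0), Y = (1, 0), V = (0, 1).
1. Q is the centroid of triangle GVY ⇒ Q = (1/3, 1/3)
2. T lies on line YG with YT:TG = 5:4 ⇒ T = (4/9, 0)
3. F is where the line through Q parallel to VG meets line TV ⇒ F = (1/3, 1/4)
4. H is the midpoint of QY ⇒ H = (2/3, 1/6)
through Q parallel to FT: direction (1/9, -1/4); meets VH at L = (1/12, 43/48)
L = V + t·(H−V) with t = 1/8

t = 1/8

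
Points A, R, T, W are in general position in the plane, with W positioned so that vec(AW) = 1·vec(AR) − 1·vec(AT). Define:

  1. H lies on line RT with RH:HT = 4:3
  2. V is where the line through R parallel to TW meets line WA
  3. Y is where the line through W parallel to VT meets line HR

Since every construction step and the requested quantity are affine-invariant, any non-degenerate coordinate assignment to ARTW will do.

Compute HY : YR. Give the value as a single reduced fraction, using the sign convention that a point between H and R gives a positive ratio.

HY:YR = -5/7

Work in coordinates with A = (0, 0), R = (1, 0), T = (0, 1), W = (1, -1).
1. H lies on line RT with RH:HT = 4:3 ⇒ H = (3/7, 4/7)
2. V is where the line through R parallel to TW meets line WA ⇒ V = (2, -2)
3. Y is where the line through W parallel to VT meets line HR ⇒ Y = (-1, 2)
Y = H + t·(R−H) with t = -5/2, so HY:YR = t:(1−t) = -5/2:7/2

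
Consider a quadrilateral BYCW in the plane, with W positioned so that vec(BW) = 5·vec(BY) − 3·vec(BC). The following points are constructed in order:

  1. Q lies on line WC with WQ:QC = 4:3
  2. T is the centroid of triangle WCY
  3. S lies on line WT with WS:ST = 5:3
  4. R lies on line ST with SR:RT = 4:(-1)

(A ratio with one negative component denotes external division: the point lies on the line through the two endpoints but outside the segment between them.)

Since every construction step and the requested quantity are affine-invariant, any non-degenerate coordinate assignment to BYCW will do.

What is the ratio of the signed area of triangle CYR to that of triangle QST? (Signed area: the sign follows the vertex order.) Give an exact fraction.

[CYR]:[QST] = -7/2

Set B = (0, 0), Y = (1, 0), C = (0, 1), W = (5, -3); any affine frame gives the same invariant.
1. Q lies on line WC with WQ:QC = 4:3 ⇒ Q = (15/7, -5/7)
2. T is the centroid of triangle WCY ⇒ T = (2, -2/3)
3. S lies on line WT with WS:ST = 5:3 ⇒ S = (25/8, -37/24)
4. R lies on line ST with SR:RT = 4:(-1) ⇒ R = (13/8, -3/8)
2·[CYR] = 1/4, 2·[QST] = -1/14
[CYR]:[QST] = 1/4:-1/14 = -7/2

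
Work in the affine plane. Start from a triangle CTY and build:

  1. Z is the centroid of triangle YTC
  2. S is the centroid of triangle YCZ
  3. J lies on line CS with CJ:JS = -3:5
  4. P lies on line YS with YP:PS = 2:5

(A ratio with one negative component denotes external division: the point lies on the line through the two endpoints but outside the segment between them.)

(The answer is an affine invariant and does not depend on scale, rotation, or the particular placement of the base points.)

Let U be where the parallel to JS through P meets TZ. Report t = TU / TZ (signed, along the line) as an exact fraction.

Choose coordinates C = (0, 0), T = (1, 0), Y = (0, 1).
1. Z is the centroid of triangle YTC ⇒ Z = (1/3, 1/3)
2. S is the centroid of triangle YCZ ⇒ S = (1/9, 4/9)
3. J lies on line CS with CJ:JS = -3:5 ⇒ J = (-1/6, -2/3)
4. P lies on line YS with YP:PS = 2:5 ⇒ P = (2/63, 53/63)
through P parallel to JS: direction (5/18, 10/9); meets TZ at U = (-1/21, 11/21)
U = T + t·(Z−T) with t = 11/7

t = 11/7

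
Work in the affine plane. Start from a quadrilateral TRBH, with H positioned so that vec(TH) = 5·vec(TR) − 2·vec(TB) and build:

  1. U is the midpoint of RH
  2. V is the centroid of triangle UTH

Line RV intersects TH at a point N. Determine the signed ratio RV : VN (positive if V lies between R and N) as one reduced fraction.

RV:VN = 5

Set T = (0, 0), R = (1, 0), B = (0, 1), H = (5, -2); any affine frame gives the same invariant.
1. U is the midpoint of RH ⇒ U = (3, -1)
2. V is the centroid of triangle UTH ⇒ V = (8/3, -1)
line RV meets TH at N = (3, -6/5)
V = R + t·(N−R) with t = 5/6, so RV:VN = 5/6:1/6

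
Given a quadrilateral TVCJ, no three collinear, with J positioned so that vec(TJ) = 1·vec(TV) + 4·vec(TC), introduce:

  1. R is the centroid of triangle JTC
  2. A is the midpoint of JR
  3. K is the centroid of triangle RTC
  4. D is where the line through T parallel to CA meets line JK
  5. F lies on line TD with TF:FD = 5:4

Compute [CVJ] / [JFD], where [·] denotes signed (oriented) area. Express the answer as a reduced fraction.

[CVJ]:[JFD] = -54/5

Choose coordinates T = (0, 0), V = (1, 0), C = (0, 1), J = (1, 4).
1. R is the centroid of triangle JTC ⇒ R = (1/3, 5/3)
2. A is the midpoint of JR ⇒ A = (2/3, 17/6)
3. K is the centroid of triangle RTC ⇒ K = (1/9, 8/9)
4. D is where the line through T parallel to CA meets line JK ⇒ D = (-2/3, -11/6)
5. F lies on line TD with TF:FD = 5:4 ⇒ F = (-10/27, -55/54)
2·[CVJ] = 4, 2·[JFD] = -10/27
[CVJ]:[JFD] = 4:-10/27 = -54/5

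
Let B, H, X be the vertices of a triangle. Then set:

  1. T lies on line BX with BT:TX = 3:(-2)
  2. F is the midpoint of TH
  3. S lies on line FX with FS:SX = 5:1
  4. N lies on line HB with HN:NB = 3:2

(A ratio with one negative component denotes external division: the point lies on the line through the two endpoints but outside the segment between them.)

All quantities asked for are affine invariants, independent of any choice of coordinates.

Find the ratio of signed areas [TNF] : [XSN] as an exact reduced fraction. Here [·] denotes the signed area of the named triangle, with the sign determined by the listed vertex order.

Work in coordinates with B = (0, 0), H = (1, 0), X = (0, 1).
1. T lies on line BX with BT:TX = 3:(-2) ⇒ T = (0, 3)
2. F is the midpoint of TH ⇒ F = (1/2, 3/2)
3. S lies on line FX with FS:SX = 5:1 ⇒ S = (1/12, 13/12)
4. N lies on line HB with HN:NB = 3:2 ⇒ N = (2/5, 0)
2·[TNF] = 9/10, 2·[XSN] = -7/60
[TNF]:[XSN] = 9/10:-7/60 = -54/7

[TNF]:[XSN] = -54/7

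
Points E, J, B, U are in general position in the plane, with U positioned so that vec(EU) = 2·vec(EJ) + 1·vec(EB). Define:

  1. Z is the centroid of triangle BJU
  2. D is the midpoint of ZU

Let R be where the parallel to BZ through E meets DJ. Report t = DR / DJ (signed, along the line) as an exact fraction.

Set E = (0, 0), J = (1, 0), B = (0, 1), U = (2, 1); any affine frame gives the same invariant.
1. Z is the centroid of triangle BJU ⇒ Z = (1, 2/3)
2. D is the midpoint of ZU ⇒ D = (3/2, 5/6)
through E parallel to BZ: direction (1, -1/3); meets DJ at R = (5/6, -5/18)
R = D + t·(J−D) with t = 4/3

t = 4/3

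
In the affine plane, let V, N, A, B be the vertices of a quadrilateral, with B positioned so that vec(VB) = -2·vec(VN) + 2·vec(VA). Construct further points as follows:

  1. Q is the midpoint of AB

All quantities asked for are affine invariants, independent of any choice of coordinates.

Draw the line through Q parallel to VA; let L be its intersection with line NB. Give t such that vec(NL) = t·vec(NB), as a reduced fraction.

t = 2/3

Set V = (0, 0), N = (1, 0), A = (0, 1), B = (-2, 2); any affine frame gives the same invariant.
1. Q is the midpoint of AB ⇒ Q = (-1, 3/2)
through Q parallel to VA: direction (0, 1); meets NB at L = (-1, 4/3)
L = N + t·(B−N) with t = 2/3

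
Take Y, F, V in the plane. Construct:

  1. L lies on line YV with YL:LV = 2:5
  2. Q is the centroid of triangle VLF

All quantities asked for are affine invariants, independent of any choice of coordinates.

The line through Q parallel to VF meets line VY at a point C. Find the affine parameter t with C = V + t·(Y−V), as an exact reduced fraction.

Choose coordinates Y = (0, 0), F = (1, 0), V = (0, 1).
1. L lies on line YV with YL:LV = 2:5 ⇒ L = (0, 2/7)
2. Q is the centroid of triangle VLF ⇒ Q = (1/3, 3/7)
through Q parallel to VF: direction (1, -1); meets VY at C = (0, 16/21)
C = V + t·(Y−V) with t = 5/21

t = 5/21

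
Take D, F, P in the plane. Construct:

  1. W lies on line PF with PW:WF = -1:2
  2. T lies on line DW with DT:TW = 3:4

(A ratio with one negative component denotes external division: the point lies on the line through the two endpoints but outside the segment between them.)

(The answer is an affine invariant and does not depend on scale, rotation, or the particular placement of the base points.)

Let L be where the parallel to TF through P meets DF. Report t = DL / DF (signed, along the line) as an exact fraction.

Assign D = (0, 0), F = (1, 0), P = (0, 1) — the answer is frame-independent, so this choice is without loss of generality.
1. W lies on line PF with PW:WF = -1:2 ⇒ W = (-1, 2)
2. T lies on line DW with DT:TW = 3:4 ⇒ T = (-3/7, 6/7)
through P parallel to TF: direction (10/7, -6/7); meets DF at L = (5/3, 0)
L = D + t·(F−D) with t = 5/3

t = 5/3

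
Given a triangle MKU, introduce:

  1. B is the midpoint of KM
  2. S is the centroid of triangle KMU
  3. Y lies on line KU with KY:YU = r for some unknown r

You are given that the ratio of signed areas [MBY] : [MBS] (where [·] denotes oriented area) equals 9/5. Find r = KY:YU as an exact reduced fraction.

Set M = (0, 0), K = (1, 0), U = (0, 1); any affine frame gives the same invariant.
1. B is the midpoint of KM ⇒ B = (1/2, 0)
2. S is the centroid of triangle KMU ⇒ S = (1/3, 1/3)
3. With KY:YU = r, write λ = r/(r+1) so Y = K + λ·(U−K); Y is affine-linear in λ
Every point depending on Y is an affine combination of Y and λ-independent points, so each such coordinate is linear in λ; the λ² term in each signed area is a multiple of (U−K)×(U−K) = 0, so 2·[MBY] and 2·[MBS] are each linear in λ. Evaluating at λ=0 and λ=1:
  2·[MBY] = 1/2·λ,   2·[MBS] = 1/6
So [MBY]:[MBS] = (1/2·λ) / (1/6). Setting this equal to 9/5:
  1/2·λ = 9/5·(1/6)  ⇒  λ = 3/5
Then r = λ/(1−λ) = (3/5)/(2/5) = 3/2. Check: with r = 3/2, Y = (2/5, 3/5) and [MBY]:[MBS] = 9/5 as required.

r = 3/2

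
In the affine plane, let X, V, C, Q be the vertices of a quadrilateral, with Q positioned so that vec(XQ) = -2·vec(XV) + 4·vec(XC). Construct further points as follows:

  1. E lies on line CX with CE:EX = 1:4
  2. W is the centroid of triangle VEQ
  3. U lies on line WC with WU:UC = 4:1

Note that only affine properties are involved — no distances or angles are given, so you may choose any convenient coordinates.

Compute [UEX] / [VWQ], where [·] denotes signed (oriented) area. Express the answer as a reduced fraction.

Choose coordinates X = (0, 0), V = (1, 0), C = (0, 1), Q = (-2, 4).
1. E lies on line CX with CE:EX = 1:4 ⇒ E = (0, 4/5)
2. W is the centroid of triangle VEQ ⇒ W = (-1/3, 8/5)
3. U lies on line WC with WU:UC = 4:1 ⇒ U = (-1/15, 28/25)
2·[UEX] = -4/75, 2·[VWQ] = -8/15
[UEX]:[VWQ] = -4/75:-8/15 = 1/10

[UEX]:[VWQ] = 1/10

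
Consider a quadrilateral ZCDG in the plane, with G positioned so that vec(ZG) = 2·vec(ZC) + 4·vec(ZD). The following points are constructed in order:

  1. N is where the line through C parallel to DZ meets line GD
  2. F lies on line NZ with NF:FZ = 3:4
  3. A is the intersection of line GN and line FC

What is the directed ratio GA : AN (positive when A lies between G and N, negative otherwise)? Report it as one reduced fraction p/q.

Work in coordinates with Z = (0, 0), C = (1, 0), D = (0, 1), G = (2, 4).
1. N is where the line through C parallel to DZ meets line GD ⇒ N = (1, 5/2)
2. F lies on line NZ with NF:FZ = 3:4 ⇒ F = (4/7, 10/7)
3. A is the intersection of line GN and line FC ⇒ A = (14/29, 50/29)
A = G + t·(N−G) with t = 44/29, so GA:AN = t:(1−t) = 44/29:-15/29

GA:AN = -44/15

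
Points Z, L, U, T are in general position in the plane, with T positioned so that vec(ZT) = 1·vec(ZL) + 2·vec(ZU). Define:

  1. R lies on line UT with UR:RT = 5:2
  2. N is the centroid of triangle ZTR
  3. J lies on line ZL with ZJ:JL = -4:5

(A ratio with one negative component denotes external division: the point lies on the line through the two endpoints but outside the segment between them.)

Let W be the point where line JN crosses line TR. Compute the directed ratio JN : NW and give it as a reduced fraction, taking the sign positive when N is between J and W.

JN:NW = -10

Choose coordinates Z = (0, 0), L = (1, 0), U = (0, 1), T = (1, 2).
1. R lies on line UT with UR:RT = 5:2 ⇒ R = (5/7, 12/7)
2. N is the centroid of triangle ZTR ⇒ N = (4/7, 26/21)
3. J lies on line ZL with ZJ:JL = -4:5 ⇒ J = (-4, 0)
line JN meets TR at W = (4/35, 39/35)
N = J + t·(W−J) with t = 10/9, so JN:NW = 10/9:-1/9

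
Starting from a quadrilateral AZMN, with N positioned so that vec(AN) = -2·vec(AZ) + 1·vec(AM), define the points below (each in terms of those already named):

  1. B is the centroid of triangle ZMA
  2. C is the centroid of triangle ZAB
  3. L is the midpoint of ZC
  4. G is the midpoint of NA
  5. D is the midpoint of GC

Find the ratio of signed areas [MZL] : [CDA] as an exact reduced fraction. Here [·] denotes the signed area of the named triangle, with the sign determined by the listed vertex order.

Choose coordinates A = (0, 0), Z = (1, 0), M = (0, 1), N = (-2, 1).
1. B is the centroid of triangle ZMA ⇒ B = (1/3, 1/3)
2. C is the centroid of triangle ZAB ⇒ C = (4/9, 1/9)
3. L is the midpoint of ZC ⇒ L = (13/18, 1/18)
4. G is the midpoint of NA ⇒ G = (-1, 1/2)
5. D is the midpoint of GC ⇒ D = (-5/18, 11/36)
2·[MZL] = -2/9, 2·[CDA] = 1/6
[MZL]:[CDA] = -2/9:1/6 = -4/3

[MZL]:[CDA] = -4/3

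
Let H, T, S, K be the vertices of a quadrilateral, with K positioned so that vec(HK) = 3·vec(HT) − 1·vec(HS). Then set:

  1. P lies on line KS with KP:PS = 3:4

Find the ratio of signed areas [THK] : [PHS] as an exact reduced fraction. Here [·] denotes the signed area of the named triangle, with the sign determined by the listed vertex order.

[THK]:[PHS] = -7/12

Work in coordinates with H = (0, 0), T = (1, 0), S = (0, 1), K = (3, -1).
1. P lies on line KS with KP:PS = 3:4 ⇒ P = (12/7, -1/7)
2·[THK] = 1, 2·[PHS] = -12/7
[THK]:[PHS] = 1:-12/7 = -7/12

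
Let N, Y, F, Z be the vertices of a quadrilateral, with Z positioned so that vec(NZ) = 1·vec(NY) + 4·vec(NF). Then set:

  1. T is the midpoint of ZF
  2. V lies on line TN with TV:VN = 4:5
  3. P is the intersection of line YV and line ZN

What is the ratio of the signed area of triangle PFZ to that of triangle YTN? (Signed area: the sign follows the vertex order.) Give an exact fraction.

Work in coordinates with N = (0, 0), Y = (1, 0), F = (0, 1), Z = (1, 4).
1. T is the midpoint of ZF ⇒ T = (1/2, 5/2)
2. V lies on line TN with TV:VN = 4:5 ⇒ V = (5/18, 25/18)
3. P is the intersection of line YV and line ZN ⇒ P = (25/77, 100/77)
2·[PFZ] = -52/77, 2·[YTN] = 5/2
[PFZ]:[YTN] = -52/77:5/2 = -104/385

[PFZ]:[YTN] = -104/385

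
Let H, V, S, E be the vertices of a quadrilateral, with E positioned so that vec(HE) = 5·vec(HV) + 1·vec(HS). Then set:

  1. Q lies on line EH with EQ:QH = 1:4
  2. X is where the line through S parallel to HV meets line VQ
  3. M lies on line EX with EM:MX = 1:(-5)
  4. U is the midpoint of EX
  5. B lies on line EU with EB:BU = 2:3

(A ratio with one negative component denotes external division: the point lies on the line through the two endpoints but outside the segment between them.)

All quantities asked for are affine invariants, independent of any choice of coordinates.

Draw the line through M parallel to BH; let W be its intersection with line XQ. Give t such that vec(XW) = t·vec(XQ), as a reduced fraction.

t = 125/96

Choose coordinates H = (0, 0), V = (1, 0), S = (0, 1), E = (5, 1).
1. Q lies on line EH with EQ:QH = 1:4 ⇒ Q = (4, 4/5)
2. X is where the line through S parallel to HV meets line VQ ⇒ X = (19/4, 1)
3. M lies on line EX with EM:MX = 1:(-5) ⇒ M = (81/16, 1)
4. U is the midpoint of EX ⇒ U = (39/8, 1)
5. B lies on line EU with EB:BU = 2:3 ⇒ B = (99/20, 1)
through M parallel to BH: direction (-99/20, -1); meets XQ at W = (483/128, 71/96)
W = X + t·(Q−X) with t = 125/96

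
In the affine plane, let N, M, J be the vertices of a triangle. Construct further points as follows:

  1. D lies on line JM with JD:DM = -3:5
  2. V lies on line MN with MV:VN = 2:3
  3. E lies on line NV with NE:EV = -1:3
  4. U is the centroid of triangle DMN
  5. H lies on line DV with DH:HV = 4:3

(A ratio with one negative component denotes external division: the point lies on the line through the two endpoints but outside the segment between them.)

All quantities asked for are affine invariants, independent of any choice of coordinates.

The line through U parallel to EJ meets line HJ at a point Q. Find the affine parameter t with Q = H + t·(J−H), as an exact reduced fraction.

t = 86/135

Work in coordinates with N = (0, 0), M = (1, 0), J = (0, 1).
1. D lies on line JM with JD:DM = -3:5 ⇒ D = (-3/2, 5/2)
2. V lies on line MN with MV:VN = 2:3 ⇒ V = (3/5, 0)
3. E lies on line NV with NE:EV = -1:3 ⇒ E = (-3/10, 0)
4. U is the centroid of triangle DMN ⇒ U = (-1/6, 5/6)
5. H lies on line DV with DH:HV = 4:3 ⇒ H = (-3/10, 15/14)
through U parallel to EJ: direction (3/10, 1); meets HJ at Q = (-49/450, 277/270)
Q = H + t·(J−H) with t = 86/135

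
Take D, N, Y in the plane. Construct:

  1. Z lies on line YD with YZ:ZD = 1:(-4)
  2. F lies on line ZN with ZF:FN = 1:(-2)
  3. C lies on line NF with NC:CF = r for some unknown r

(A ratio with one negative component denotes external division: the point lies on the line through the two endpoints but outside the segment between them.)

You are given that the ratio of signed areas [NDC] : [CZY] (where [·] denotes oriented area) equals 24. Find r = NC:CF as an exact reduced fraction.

Work in coordinates with D = (0, 0), N = (1, 0), Y = (0, 1).
1. Z lies on line YD with YZ:ZD = 1:(-4) ⇒ Z = (0, 4/3)
2. F lies on line ZN with ZF:FN = 1:(-2) ⇒ F = (-1, 8/3)
3. With NC:CF = r, write λ = r/(r+1) so C = N + λ·(F−N); C is affine-linear in λ
Every point depending on C is an affine combination of C and λ-independent points, so each such coordinate is linear in λ; the λ² term in each signed area is a multiple of (F−N)×(F−N) = 0, so 2·[NDC] and 2·[CZY] are each linear in λ. Evaluating at λ=0 and λ=1:
  2·[NDC] = -8/3·λ,   2·[CZY] = -2/3·λ + 1/3
So [NDC]:[CZY] = (-8/3·λ) / (-2/3·λ + 1/3). Setting this equal to 24:
  -8/3·λ = 24·(-2/3·λ + 1/3)  ⇒  λ = 3/5
Then r = λ/(1−λ) = (3/5)/(2/5) = 3/2. Check: with r = 3/2, C = (-1/5, 8/5) and [NDC]:[CZY] = 24 as required.

r = 3/2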